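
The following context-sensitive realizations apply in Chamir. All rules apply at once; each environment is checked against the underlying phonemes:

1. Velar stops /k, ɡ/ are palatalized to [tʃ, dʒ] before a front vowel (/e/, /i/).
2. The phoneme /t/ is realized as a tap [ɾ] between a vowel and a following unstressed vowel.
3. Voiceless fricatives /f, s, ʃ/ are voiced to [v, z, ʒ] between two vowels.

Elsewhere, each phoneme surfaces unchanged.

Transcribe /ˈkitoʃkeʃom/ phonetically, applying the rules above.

/k/ (word-initial): before a front vowel, so rule 1 applies → [tʃ].
/i/ (between /k/ and /t/) is unaffected → [i].
/t/ (between /i/ and /o/) occurs between a vowel and a following unstressed vowel → [ɾ] by rule 2.
/o/ (between /t/ and /ʃ/) is unaffected → [o].
/ʃ/ (between /o/ and /k/) is in the target of rule 3 but the environment (between two vowels) is not met → [ʃ].
/k/ — between /ʃ/ and /e/, before a front vowel — surfaces as [tʃ] (rule 1).
/e/ (between /k/ and /ʃ/): no rule targets it → [e].
/ʃ/ (between /e/ and /o/): between two vowels, so rule 3 applies → [ʒ].
/o/ stays [o].
/m/ (word-final) is unaffected → [m].

[ˈtʃiɾoʃtʃeʒom]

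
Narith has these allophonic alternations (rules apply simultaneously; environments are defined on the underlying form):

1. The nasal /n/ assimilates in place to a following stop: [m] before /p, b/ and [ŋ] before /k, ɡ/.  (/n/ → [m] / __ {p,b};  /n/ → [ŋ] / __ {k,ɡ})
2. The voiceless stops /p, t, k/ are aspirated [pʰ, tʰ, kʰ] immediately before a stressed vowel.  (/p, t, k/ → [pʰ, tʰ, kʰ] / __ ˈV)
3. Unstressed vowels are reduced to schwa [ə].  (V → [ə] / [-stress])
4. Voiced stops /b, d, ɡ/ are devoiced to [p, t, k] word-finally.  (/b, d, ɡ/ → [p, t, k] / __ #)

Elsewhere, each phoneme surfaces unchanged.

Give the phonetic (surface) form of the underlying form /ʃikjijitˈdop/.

[ʃəkjəjətˈdop]

/ʃ/ (word-initial): no rule targets it → [ʃ].
/i/ (between /ʃ/ and /k/) occurs in an unstressed syllable → [ə] by rule 3.
/k/ (between /i/ and /j/): rule 2 targets it, but not immediately before a stressed vowel → unchanged [k].
/j/ — not in any rule's target class → [j].
/i/ meets the environment for rule 3 (in an unstressed syllable) → [ə].
/j/ — not in any rule's target class → [j].
/i/ meets the environment for rule 3 (in an unstressed syllable) → [ə].
/t/ — between /i/ and /d/; rule 2 does not apply here → [t].
/d/ (between /t/ and /o/) is in the target of rule 4 but the environment (word-finally) is not met → [d].
/o/ (between /d/ and /p/): rule 3 targets it, but not in an unstressed syllable → unchanged [o].
/p/ (word-final) fails the environment for rule 2, so it stays [p].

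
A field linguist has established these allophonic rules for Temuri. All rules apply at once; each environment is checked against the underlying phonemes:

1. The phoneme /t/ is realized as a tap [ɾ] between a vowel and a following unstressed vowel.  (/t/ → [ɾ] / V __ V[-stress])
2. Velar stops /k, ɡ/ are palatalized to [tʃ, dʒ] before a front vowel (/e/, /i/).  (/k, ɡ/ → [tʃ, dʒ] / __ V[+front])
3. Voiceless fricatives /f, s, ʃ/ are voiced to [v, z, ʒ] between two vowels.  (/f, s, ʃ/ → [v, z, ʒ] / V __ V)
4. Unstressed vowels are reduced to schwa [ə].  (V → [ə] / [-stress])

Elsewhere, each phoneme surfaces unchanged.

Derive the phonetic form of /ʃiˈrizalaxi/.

[ʃəˈrizələxə]

/ʃ/ (word-initial) is in the target of rule 3 but the environment (between two vowels) is not met → [ʃ].
/i/ (between /ʃ/ and /r/) occurs in an unstressed syllable → [ə] by rule 4.
/r/ — not in any rule's target class → [r].
/i/ — between /r/ and /z/; rule 4 does not apply here → [i].
/z/ stays [z].
/a/ (between /z/ and /l/): in an unstressed syllable, so rule 4 applies → [ə].
/l/ (between /a/ and /a/) is unaffected → [l].
/a/ (between /l/ and /x/) occurs in an unstressed syllable → [ə] by rule 4.
/x/ stays [x].
/i/ (word-final): in an unstressed syllable, so rule 4 applies → [ə].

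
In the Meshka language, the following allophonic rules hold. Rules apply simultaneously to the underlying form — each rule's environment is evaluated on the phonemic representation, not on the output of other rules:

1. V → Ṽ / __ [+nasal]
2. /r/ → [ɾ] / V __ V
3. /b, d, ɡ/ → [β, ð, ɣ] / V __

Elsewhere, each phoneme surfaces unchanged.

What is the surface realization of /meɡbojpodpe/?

[meɣbojpoðpe]

/e/ (between /m/ and /ɡ/): rule 1 targets it, but not before a nasal consonant → unchanged [e].
/ɡ/ meets the environment for rule 3 (immediately after a vowel) → [ɣ].
/b/ — between /ɡ/ and /o/; rule 3 does not apply here → [b].
/o/ (between /b/ and /j/) is in the target of rule 1 but the environment (before a nasal consonant) is not met → [o].
/o/ (between /p/ and /d/) is in the target of rule 1 but the environment (before a nasal consonant) is not met → [o].
Rule 3 applies to /d/ (between /o/ and /p/: immediately after a vowel) → [ð].
/e/ (word-final): rule 1 targets it, but not before a nasal consonant → unchanged [e].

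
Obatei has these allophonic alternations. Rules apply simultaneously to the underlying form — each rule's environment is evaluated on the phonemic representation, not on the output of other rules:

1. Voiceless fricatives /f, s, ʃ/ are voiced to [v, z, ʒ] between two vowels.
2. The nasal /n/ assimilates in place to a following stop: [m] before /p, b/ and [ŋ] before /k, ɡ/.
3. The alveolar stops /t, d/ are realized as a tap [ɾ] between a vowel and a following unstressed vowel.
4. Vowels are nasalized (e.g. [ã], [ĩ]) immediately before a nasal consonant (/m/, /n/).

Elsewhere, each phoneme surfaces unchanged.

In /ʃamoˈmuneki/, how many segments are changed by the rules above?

3

Segments that undergo a rule: /a/ → [ã] (rule 4); /o/ → [õ] (rule 4); /u/ → [ũ] (rule 4).
All other segments surface unchanged.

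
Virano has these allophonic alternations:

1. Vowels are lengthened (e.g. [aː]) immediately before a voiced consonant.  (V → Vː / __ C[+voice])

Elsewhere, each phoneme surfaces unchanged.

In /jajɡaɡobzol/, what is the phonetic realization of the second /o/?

/o/ — between /z/ and /l/, before a voiced consonant — surfaces as [oː] (rule 1).

[oː]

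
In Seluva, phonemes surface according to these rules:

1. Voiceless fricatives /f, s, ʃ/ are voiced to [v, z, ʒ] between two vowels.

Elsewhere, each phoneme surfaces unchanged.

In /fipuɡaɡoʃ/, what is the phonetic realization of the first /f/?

[f]

/f/ — word-initial; rule 1 does not apply here → [f].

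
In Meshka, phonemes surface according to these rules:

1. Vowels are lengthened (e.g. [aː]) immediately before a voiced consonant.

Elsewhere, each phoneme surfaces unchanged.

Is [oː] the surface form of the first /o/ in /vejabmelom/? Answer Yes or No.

Yes

/o/ (between /l/ and /m/): before a voiced consonant, so rule 1 applies → [oː].
The actual realization is [oː], which matches [oː].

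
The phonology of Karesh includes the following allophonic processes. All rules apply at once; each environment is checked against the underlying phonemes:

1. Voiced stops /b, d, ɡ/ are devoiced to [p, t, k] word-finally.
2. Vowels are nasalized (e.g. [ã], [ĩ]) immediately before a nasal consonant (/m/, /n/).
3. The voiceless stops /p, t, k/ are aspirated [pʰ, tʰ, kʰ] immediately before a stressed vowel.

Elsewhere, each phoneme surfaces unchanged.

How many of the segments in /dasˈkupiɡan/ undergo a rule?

Segments that undergo a rule: /k/ → [kʰ] (rule 3); /a/ → [ã] (rule 2).
All other segments surface unchanged.

2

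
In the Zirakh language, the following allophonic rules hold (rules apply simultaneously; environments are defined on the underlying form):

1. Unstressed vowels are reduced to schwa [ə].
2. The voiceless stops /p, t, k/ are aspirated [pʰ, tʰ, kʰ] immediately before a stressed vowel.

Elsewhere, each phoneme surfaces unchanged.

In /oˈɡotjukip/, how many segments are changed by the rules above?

3

Segments that undergo a rule: /o/ → [ə] (rule 1); /u/ → [ə] (rule 1); /i/ → [ə] (rule 1).
All other segments surface unchanged.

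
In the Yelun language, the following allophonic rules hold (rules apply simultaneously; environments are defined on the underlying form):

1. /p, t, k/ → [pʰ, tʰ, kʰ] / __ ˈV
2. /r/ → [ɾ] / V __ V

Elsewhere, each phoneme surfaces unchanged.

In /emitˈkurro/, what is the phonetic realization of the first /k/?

[kʰ]

/k/ — between /t/ and /u/, immediately before a stressed vowel — surfaces as [kʰ] (rule 1).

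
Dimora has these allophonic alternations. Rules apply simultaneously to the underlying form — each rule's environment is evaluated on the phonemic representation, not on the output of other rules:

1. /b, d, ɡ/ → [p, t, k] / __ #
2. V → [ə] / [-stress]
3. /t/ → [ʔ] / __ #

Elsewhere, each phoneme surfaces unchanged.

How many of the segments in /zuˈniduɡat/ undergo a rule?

4

Segments that undergo a rule: /u/ → [ə] (rule 2); /u/ → [ə] (rule 2); /a/ → [ə] (rule 2); /t/ → [ʔ] (rule 3).
All other segments surface unchanged.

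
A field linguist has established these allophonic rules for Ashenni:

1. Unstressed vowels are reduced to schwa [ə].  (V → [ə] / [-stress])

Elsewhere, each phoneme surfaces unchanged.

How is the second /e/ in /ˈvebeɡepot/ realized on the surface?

[ə]

/e/ — between /b/ and /ɡ/, in an unstressed syllable — surfaces as [ə] (rule 1).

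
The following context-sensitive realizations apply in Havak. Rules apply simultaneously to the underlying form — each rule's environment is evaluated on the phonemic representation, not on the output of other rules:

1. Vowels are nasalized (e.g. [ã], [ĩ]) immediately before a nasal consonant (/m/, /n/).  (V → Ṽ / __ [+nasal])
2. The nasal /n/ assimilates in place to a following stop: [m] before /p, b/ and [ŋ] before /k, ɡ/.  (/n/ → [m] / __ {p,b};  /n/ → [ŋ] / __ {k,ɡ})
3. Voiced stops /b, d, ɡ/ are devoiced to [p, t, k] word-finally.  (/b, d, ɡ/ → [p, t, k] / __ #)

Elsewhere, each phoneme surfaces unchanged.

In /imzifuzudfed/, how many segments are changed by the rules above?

Segments that undergo a rule: /i/ → [ĩ] (rule 1); /d/ → [t] (rule 3).
All other segments surface unchanged.

2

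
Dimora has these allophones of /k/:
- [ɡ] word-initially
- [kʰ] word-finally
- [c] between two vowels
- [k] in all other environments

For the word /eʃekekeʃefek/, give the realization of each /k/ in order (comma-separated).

Occurrence 1 (position 4): between two vowels → [c].
Occurrence 2 (position 6): between two vowels → [c].
Occurrence 3 (position 12): word-finally → [kʰ].

[c], [c], [kʰ]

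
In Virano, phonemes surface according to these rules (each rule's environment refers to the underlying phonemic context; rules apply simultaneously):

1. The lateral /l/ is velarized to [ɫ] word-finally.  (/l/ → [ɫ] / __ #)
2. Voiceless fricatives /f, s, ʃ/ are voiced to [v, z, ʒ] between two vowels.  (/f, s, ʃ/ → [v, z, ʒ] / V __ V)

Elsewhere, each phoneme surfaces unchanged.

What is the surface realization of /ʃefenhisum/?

[ʃevenhizum]

/ʃ/ (word-initial): rule 2 targets it, but not between two vowels → unchanged [ʃ].
/e/ — not in any rule's target class → [e].
Rule 2 applies to /f/ (between /e/ and /e/: between two vowels) → [v].
/e/ — not in any rule's target class → [e].
/n/ — not in any rule's target class → [n].
/h/ (between /n/ and /i/): no rule targets it → [h].
/i/ stays [i].
/s/ (between /i/ and /u/): between two vowels, so rule 2 applies → [z].
/u/ (between /s/ and /m/) is unaffected → [u].
/m/ — not in any rule's target class → [m].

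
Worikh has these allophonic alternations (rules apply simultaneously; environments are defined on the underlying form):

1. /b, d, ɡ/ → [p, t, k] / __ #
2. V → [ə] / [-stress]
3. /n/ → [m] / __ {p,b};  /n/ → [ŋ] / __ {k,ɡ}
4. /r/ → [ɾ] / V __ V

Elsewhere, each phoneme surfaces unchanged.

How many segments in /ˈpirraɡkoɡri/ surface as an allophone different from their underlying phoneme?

Segments that undergo a rule: /a/ → [ə] (rule 2); /o/ → [ə] (rule 2); /i/ → [ə] (rule 2).
All other segments surface unchanged.

3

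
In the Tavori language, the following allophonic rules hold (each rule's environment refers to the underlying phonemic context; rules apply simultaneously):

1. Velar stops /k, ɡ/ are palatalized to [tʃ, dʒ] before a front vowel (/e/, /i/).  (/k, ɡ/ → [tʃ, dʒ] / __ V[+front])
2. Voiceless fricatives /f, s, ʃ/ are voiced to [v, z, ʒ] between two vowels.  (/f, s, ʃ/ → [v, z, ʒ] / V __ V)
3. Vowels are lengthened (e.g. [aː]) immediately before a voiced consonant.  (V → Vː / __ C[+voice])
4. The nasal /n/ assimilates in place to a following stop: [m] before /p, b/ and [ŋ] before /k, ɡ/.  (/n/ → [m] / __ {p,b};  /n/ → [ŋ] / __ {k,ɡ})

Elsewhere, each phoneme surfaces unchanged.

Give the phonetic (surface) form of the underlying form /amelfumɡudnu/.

[aːmeːlfuːmɡuːdnu]

/a/ (word-initial): before a voiced consonant, so rule 3 applies → [aː].
/m/ (between /a/ and /e/): no rule targets it → [m].
/e/ — between /m/ and /l/, before a voiced consonant — surfaces as [eː] (rule 3).
/l/ (between /e/ and /f/): no rule targets it → [l].
/f/ — between /l/ and /u/; rule 2 does not apply here → [f].
/u/ (between /f/ and /m/) occurs before a voiced consonant → [uː] by rule 3.
/m/ (between /u/ and /ɡ/): no rule targets it → [m].
/ɡ/ — between /m/ and /u/; rule 1 does not apply here → [ɡ].
/u/ meets the environment for rule 3 (before a voiced consonant) → [uː].
/d/ stays [d].
/n/ (between /d/ and /u/) is in the target of rule 4 but the environment (before a labial or velar stop) is not met → [n].
/u/ (word-final): rule 3 targets it, but not before a voiced consonant → unchanged [u].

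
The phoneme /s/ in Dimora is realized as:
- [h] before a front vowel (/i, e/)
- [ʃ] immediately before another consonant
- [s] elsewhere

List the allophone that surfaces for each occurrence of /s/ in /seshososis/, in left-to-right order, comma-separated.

Occurrence 1 (position 1): before a front vowel (/i, e/) → [h].
Occurrence 2 (position 3): immediately before another consonant → [ʃ].
Occurrence 3 (position 6): no conditioning environment matches → elsewhere allophone [s].
Occurrence 4 (position 8): before a front vowel (/i, e/) → [h].
Occurrence 5 (position 10): no conditioning environment matches → elsewhere allophone [s].

[h], [ʃ], [s], [h], [s]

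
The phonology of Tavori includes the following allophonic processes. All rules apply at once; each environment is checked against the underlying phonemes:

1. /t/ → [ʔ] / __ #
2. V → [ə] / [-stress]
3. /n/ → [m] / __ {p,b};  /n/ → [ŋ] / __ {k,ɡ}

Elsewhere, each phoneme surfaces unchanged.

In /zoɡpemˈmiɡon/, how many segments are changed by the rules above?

Segments that undergo a rule: /o/ → [ə] (rule 2); /e/ → [ə] (rule 2); /o/ → [ə] (rule 2).
All other segments surface unchanged.

3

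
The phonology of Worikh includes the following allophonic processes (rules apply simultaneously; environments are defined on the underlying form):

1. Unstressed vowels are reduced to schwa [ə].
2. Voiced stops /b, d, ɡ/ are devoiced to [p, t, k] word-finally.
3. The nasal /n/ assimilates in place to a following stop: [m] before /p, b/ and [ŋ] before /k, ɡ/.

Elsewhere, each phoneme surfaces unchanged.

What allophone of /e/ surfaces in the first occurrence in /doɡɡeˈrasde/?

[ə]

/e/ meets the environment for rule 1 (in an unstressed syllable) → [ə].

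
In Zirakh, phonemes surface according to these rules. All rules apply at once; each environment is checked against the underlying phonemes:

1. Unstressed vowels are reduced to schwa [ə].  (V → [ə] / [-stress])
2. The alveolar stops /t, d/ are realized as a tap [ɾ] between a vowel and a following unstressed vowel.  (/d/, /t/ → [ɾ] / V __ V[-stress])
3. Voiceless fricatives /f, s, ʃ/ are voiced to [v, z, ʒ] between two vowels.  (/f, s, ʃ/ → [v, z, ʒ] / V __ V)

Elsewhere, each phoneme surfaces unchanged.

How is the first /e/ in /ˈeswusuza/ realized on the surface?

[e]

/e/ — word-initial; rule 1 does not apply here → [e].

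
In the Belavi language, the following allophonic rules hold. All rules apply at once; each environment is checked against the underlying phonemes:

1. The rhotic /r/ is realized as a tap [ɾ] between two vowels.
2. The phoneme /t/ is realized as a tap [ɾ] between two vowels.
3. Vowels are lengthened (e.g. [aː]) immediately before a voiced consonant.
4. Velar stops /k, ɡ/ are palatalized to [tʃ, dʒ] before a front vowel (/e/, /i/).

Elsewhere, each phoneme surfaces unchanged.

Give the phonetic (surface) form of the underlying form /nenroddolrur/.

[neːnroːddoːlruːr]

/e/ — between /n/ and /n/, before a voiced consonant — surfaces as [eː] (rule 3).
/r/ (between /n/ and /o/) is in the target of rule 1 but the environment (between two vowels) is not met → [r].
Rule 3 applies to /o/ (between /r/ and /d/: before a voiced consonant) → [oː].
/o/ meets the environment for rule 3 (before a voiced consonant) → [oː].
/r/ — between /l/ and /u/; rule 1 does not apply here → [r].
/u/ meets the environment for rule 3 (before a voiced consonant) → [uː].
/r/ (word-final): rule 1 targets it, but not between two vowels → unchanged [r].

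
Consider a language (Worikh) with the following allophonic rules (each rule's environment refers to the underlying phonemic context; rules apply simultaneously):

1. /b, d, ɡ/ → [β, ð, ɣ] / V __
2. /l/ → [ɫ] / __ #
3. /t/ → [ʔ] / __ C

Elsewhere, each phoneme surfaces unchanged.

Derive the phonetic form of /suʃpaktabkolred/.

[suʃpaktaβkolreð]

/s/ (word-initial) is unaffected → [s].
/u/ (between /s/ and /ʃ/) is unaffected → [u].
/ʃ/ — not in any rule's target class → [ʃ].
/p/ — not in any rule's target class → [p].
/a/ stays [a].
/k/ (between /a/ and /t/) is unaffected → [k].
/t/ (between /k/ and /a/): rule 3 targets it, but not immediately before a consonant → unchanged [t].
/a/ — not in any rule's target class → [a].
/b/ (between /a/ and /k/): immediately after a vowel, so rule 1 applies → [β].
/k/ — not in any rule's target class → [k].
/o/ (between /k/ and /l/) is unaffected → [o].
/l/ (between /o/ and /r/) is in the target of rule 2 but the environment (word-finally) is not met → [l].
/r/ — not in any rule's target class → [r].
/e/ (between /r/ and /d/) is unaffected → [e].
Rule 1 applies to /d/ (word-final: immediately after a vowel) → [ð].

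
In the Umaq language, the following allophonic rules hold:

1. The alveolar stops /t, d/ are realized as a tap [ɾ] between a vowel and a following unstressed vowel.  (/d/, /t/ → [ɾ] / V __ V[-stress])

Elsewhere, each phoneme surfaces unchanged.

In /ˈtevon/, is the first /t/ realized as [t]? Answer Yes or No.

Yes

/t/ (word-initial) is in the target of rule 1 but the environment (between a vowel and a following unstressed vowel) is not met → [t].
The actual realization is [t], which matches [t].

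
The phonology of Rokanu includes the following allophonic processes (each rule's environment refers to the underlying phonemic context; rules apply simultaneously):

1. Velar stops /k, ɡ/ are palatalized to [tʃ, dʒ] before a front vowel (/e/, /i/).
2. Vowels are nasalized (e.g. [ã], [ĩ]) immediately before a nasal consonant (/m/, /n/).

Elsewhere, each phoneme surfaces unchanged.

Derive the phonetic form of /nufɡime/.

[nufdʒĩme]

/n/ (word-initial) is unaffected → [n].
/u/ (between /n/ and /f/): rule 2 targets it, but not before a nasal consonant → unchanged [u].
/f/ stays [f].
Rule 1 applies to /ɡ/ (between /f/ and /i/: before a front vowel) → [dʒ].
/i/ (between /ɡ/ and /m/): before a nasal consonant, so rule 2 applies → [ĩ].
/m/ (between /i/ and /e/) is unaffected → [m].
/e/ (word-final) is in the target of rule 2 but the environment (before a nasal consonant) is not met → [e].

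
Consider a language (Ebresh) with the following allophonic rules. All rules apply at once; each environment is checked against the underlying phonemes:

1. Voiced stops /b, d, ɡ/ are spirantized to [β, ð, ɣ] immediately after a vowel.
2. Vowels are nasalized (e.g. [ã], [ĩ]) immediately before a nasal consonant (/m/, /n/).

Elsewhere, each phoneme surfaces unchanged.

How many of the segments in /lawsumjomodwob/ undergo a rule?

Segments that undergo a rule: /u/ → [ũ] (rule 2); /o/ → [õ] (rule 2); /d/ → [ð] (rule 1); /b/ → [β] (rule 1).
All other segments surface unchanged.

4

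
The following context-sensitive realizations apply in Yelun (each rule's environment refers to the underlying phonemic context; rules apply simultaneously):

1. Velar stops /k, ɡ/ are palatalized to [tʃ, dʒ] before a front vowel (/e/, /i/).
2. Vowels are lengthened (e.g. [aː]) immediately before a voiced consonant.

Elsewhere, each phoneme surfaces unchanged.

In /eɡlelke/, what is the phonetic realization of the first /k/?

/k/ (between /l/ and /e/) occurs before a front vowel → [tʃ] by rule 1.

[tʃ]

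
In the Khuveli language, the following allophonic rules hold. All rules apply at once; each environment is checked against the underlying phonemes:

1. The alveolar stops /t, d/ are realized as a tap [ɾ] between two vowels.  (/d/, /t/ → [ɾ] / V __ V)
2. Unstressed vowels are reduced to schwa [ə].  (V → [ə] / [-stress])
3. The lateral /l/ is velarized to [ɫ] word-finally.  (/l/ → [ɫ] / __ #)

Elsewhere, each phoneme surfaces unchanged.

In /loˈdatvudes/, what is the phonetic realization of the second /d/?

[ɾ]

Rule 1 applies to /d/ (between /u/ and /e/: between two vowels) → [ɾ].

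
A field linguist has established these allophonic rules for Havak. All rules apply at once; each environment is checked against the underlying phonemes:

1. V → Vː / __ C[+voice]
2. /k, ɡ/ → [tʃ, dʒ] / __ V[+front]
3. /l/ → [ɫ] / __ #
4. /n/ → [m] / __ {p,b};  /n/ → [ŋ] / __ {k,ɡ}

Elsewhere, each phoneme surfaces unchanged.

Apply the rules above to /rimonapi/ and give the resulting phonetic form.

/i/ (between /r/ and /m/): before a voiced consonant, so rule 1 applies → [iː].
/o/ (between /m/ and /n/): before a voiced consonant, so rule 1 applies → [oː].
/n/ (between /o/ and /a/) fails the environment for rule 4, so it stays [n].
/a/ (between /n/ and /p/) is in the target of rule 1 but the environment (before a voiced consonant) is not met → [a].
/i/ (word-final) fails the environment for rule 1, so it stays [i].

[riːmoːnapi]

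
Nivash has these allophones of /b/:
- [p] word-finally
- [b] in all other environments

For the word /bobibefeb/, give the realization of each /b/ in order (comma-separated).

Occurrence 1 (position 1): no conditioning environment matches → elsewhere allophone [b].
Occurrence 2 (position 3): no conditioning environment matches → elsewhere allophone [b].
Occurrence 3 (position 5): no conditioning environment matches → elsewhere allophone [b].
Occurrence 4 (position 9): word-finally → [p].

[b], [b], [b], [p]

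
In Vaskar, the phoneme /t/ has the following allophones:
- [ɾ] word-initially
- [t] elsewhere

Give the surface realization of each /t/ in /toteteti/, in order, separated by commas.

[ɾ], [t], [t], [t]

Occurrence 1 (position 1): word-initially → [ɾ].
Occurrence 2 (position 3): no conditioning environment matches → elsewhere allophone [t].
Occurrence 3 (position 5): no conditioning environment matches → elsewhere allophone [t].
Occurrence 4 (position 7): no conditioning environment matches → elsewhere allophone [t].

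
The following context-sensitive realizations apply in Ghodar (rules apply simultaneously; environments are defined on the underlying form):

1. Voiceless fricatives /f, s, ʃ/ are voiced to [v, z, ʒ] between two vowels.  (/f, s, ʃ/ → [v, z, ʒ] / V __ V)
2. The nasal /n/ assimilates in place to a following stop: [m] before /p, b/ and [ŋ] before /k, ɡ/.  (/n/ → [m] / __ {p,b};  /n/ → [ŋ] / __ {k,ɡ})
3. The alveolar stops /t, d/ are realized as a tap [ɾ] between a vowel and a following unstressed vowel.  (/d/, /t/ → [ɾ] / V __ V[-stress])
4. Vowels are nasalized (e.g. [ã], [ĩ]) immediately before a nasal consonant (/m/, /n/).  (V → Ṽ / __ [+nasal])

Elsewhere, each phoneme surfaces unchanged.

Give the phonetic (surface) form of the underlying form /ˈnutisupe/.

[ˈnuɾizupe]

/n/ — word-initial; rule 2 does not apply here → [n].
/u/ — between /n/ and /t/; rule 4 does not apply here → [u].
/t/ meets the environment for rule 3 (between a vowel and a following unstressed vowel) → [ɾ].
/i/ (between /t/ and /s/) is in the target of rule 4 but the environment (before a nasal consonant) is not met → [i].
/s/ (between /i/ and /u/): between two vowels, so rule 1 applies → [z].
/u/ (between /s/ and /p/) fails the environment for rule 4, so it stays [u].
/p/ (between /u/ and /e/): no rule targets it → [p].
/e/ (word-final): rule 4 targets it, but not before a nasal consonant → unchanged [e].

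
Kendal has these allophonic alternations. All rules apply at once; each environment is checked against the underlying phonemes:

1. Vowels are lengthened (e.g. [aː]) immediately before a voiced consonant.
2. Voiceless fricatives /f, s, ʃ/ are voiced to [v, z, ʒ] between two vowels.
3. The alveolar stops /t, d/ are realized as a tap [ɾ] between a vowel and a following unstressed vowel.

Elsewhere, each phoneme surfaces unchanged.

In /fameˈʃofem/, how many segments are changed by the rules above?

4

Segments that undergo a rule: /a/ → [aː] (rule 1); /ʃ/ → [ʒ] (rule 2); /f/ → [v] (rule 2); /e/ → [eː] (rule 1).
All other segments surface unchanged.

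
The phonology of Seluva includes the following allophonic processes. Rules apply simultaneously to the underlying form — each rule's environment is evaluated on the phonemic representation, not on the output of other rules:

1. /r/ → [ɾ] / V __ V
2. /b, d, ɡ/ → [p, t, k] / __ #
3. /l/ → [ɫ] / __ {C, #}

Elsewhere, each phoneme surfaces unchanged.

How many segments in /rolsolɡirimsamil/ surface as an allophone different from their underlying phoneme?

Segments that undergo a rule: /l/ → [ɫ] (rule 3); /l/ → [ɫ] (rule 3); /r/ → [ɾ] (rule 1); /l/ → [ɫ] (rule 3).
All other segments surface unchanged.

4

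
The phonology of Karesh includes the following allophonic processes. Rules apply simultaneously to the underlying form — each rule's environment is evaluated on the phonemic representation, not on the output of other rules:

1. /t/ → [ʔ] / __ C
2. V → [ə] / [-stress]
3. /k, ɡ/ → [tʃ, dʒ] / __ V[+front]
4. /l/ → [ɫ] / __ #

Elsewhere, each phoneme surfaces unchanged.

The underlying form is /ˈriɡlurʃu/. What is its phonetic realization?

/r/ (word-initial) is unaffected → [r].
/i/ (between /r/ and /ɡ/) is in the target of rule 2 but the environment (in an unstressed syllable) is not met → [i].
/ɡ/ (between /i/ and /l/): rule 3 targets it, but not before a front vowel → unchanged [ɡ].
/l/ (between /ɡ/ and /u/) fails the environment for rule 4, so it stays [l].
/u/ (between /l/ and /r/): in an unstressed syllable, so rule 2 applies → [ə].
/r/ (between /u/ and /ʃ/) is unaffected → [r].
/ʃ/ (between /r/ and /u/) is unaffected → [ʃ].
/u/ meets the environment for rule 2 (in an unstressed syllable) → [ə].

[ˈriɡlərʃə]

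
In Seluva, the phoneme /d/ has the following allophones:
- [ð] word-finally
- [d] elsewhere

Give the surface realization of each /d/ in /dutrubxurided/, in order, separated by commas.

Occurrence 1 (position 1): no conditioning environment matches → elsewhere allophone [d].
Occurrence 2 (position 11): no conditioning environment matches → elsewhere allophone [d].
Occurrence 3 (position 13): word-finally → [ð].

[d], [d], [ð]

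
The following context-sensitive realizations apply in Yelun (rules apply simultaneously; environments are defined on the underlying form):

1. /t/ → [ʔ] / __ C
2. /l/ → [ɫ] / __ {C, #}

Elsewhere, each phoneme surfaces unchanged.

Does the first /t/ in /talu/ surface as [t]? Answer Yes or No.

Yes

/t/ — word-initial; rule 1 does not apply here → [t].
The actual realization is [t], which matches [t].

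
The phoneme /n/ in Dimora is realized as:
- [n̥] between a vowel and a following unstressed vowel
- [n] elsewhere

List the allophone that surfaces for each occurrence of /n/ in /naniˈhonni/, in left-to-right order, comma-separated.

Occurrence 1 (position 1): no conditioning environment matches → elsewhere allophone [n].
Occurrence 2 (position 3): between a vowel and a following unstressed vowel → [n̥].
Occurrence 3 (position 7): no conditioning environment matches → elsewhere allophone [n].
Occurrence 4 (position 8): no conditioning environment matches → elsewhere allophone [n].

[n], [n̥], [n], [n]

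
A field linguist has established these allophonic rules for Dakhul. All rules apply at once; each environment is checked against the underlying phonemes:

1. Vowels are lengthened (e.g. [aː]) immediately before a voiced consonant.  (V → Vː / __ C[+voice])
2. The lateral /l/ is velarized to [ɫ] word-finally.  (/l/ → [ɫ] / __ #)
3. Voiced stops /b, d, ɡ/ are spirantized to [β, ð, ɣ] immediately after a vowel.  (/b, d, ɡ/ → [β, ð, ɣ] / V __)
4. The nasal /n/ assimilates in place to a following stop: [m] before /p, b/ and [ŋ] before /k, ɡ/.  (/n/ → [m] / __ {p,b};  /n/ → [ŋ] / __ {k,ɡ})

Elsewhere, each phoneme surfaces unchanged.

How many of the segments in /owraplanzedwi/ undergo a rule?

Segments that undergo a rule: /o/ → [oː] (rule 1); /a/ → [aː] (rule 1); /e/ → [eː] (rule 1); /d/ → [ð] (rule 3).
All other segments surface unchanged.

4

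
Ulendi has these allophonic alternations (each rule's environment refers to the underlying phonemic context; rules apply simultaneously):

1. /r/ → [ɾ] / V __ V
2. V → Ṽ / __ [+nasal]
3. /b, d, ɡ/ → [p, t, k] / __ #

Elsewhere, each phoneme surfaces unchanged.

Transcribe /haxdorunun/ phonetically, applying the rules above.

[haxdoɾũnũn]

/h/ — not in any rule's target class → [h].
/a/ (between /h/ and /x/) fails the environment for rule 2, so it stays [a].
/x/ stays [x].
/d/ (between /x/ and /o/) fails the environment for rule 3, so it stays [d].
/o/ — between /d/ and /r/; rule 2 does not apply here → [o].
/r/ (between /o/ and /u/) occurs between two vowels → [ɾ] by rule 1.
Rule 2 applies to /u/ (between /r/ and /n/: before a nasal consonant) → [ũ].
/n/ (between /u/ and /u/) is unaffected → [n].
/u/ (between /n/ and /n/): before a nasal consonant, so rule 2 applies → [ũ].
/n/ stays [n].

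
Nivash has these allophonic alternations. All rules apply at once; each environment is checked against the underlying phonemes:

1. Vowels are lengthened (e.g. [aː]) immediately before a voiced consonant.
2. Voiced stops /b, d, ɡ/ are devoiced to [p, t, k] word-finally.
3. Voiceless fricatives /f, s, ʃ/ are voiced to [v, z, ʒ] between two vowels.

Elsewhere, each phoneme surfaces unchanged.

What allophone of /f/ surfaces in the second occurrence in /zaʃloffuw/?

/f/ (between /f/ and /u/) is in the target of rule 3 but the environment (between two vowels) is not met → [f].

[f]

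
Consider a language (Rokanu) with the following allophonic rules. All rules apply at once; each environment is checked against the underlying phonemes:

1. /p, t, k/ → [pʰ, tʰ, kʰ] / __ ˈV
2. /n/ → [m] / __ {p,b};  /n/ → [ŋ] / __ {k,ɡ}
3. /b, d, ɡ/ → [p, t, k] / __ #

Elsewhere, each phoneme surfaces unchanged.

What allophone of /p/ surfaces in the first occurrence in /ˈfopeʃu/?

[p]

/p/ (between /o/ and /e/) is in the target of rule 1 but the environment (immediately before a stressed vowel) is not met → [p].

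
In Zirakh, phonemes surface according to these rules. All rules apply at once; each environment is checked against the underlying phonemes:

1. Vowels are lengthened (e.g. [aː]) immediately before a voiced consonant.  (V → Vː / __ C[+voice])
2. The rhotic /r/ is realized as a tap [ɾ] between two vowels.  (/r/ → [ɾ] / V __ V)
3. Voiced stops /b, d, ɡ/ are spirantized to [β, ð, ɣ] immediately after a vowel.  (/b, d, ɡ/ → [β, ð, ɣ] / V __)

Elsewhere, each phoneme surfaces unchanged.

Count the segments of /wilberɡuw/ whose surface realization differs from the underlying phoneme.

Segments that undergo a rule: /i/ → [iː] (rule 1); /e/ → [eː] (rule 1); /u/ → [uː] (rule 1).
All other segments surface unchanged.

3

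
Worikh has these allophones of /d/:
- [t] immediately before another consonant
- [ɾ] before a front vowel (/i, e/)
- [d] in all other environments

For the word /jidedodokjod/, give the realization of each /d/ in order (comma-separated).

[ɾ], [d], [d], [d]

Occurrence 1 (position 3): before a front vowel (/i, e/) → [ɾ].
Occurrence 2 (position 5): no conditioning environment matches → elsewhere allophone [d].
Occurrence 3 (position 7): no conditioning environment matches → elsewhere allophone [d].
Occurrence 4 (position 12): no conditioning environment matches → elsewhere allophone [d].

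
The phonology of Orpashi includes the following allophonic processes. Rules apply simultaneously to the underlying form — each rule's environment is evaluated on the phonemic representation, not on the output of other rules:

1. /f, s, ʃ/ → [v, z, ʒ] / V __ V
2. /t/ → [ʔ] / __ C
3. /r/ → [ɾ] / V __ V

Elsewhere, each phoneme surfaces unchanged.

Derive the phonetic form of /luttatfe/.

[luʔtaʔfe]

/l/ stays [l].
/u/ — not in any rule's target class → [u].
/t/ — between /u/ and /t/, immediately before a consonant — surfaces as [ʔ] (rule 2).
/t/ — between /t/ and /a/; rule 2 does not apply here → [t].
/a/ (between /t/ and /t/): no rule targets it → [a].
Rule 2 applies to /t/ (between /a/ and /f/: immediately before a consonant) → [ʔ].
/f/ — between /t/ and /e/; rule 1 does not apply here → [f].
/e/ (word-final) is unaffected → [e].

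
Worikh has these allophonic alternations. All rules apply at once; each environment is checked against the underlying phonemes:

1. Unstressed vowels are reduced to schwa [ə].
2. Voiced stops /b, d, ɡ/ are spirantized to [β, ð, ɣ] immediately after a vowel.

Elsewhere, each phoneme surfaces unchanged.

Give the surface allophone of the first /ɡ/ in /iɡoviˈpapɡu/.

[ɣ]

/ɡ/ (between /i/ and /o/): immediately after a vowel, so rule 2 applies → [ɣ].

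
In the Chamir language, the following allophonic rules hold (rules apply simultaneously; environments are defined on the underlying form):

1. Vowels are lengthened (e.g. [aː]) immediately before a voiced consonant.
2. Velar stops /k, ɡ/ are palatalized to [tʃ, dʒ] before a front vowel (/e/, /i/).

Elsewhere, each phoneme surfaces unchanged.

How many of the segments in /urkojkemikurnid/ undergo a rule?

Segments that undergo a rule: /u/ → [uː] (rule 1); /o/ → [oː] (rule 1); /k/ → [tʃ] (rule 2); /e/ → [eː] (rule 1); /u/ → [uː] (rule 1); /i/ → [iː] (rule 1).
All other segments surface unchanged.

6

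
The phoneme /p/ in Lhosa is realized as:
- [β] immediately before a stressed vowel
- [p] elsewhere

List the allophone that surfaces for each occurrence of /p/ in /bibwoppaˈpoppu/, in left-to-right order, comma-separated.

Occurrence 1 (position 6): no conditioning environment matches → elsewhere allophone [p].
Occurrence 2 (position 7): no conditioning environment matches → elsewhere allophone [p].
Occurrence 3 (position 9): immediately before a stressed vowel → [β].
Occurrence 4 (position 11): no conditioning environment matches → elsewhere allophone [p].
Occurrence 5 (position 12): no conditioning environment matches → elsewhere allophone [p].

[p], [p], [β], [p], [p]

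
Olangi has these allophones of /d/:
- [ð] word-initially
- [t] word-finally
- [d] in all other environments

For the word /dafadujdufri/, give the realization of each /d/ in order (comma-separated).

Occurrence 1 (position 1): word-initially → [ð].
Occurrence 2 (position 5): no conditioning environment matches → elsewhere allophone [d].
Occurrence 3 (position 8): no conditioning environment matches → elsewhere allophone [d].

[ð], [d], [d]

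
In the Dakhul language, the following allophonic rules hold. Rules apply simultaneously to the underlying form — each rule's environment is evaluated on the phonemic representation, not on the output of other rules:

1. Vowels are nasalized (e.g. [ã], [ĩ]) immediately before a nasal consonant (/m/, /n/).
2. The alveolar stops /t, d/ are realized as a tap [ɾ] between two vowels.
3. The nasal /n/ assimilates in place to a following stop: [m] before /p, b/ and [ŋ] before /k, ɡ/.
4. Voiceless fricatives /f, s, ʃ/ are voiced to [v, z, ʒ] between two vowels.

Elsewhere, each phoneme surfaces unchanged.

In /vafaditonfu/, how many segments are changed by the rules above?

4

Segments that undergo a rule: /f/ → [v] (rule 4); /d/ → [ɾ] (rule 2); /t/ → [ɾ] (rule 2); /o/ → [õ] (rule 1).
All other segments surface unchanged.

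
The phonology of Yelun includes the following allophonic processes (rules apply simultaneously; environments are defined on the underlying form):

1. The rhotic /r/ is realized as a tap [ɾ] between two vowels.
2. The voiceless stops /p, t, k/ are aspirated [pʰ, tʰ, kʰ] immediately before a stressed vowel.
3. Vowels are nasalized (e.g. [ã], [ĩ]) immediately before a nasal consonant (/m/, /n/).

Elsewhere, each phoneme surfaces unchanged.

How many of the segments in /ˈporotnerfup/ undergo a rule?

Segments that undergo a rule: /p/ → [pʰ] (rule 2); /r/ → [ɾ] (rule 1).
All other segments surface unchanged.

2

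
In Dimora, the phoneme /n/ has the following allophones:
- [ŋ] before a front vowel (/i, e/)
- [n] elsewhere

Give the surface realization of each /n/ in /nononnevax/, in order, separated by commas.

Occurrence 1 (position 1): no conditioning environment matches → elsewhere allophone [n].
Occurrence 2 (position 3): no conditioning environment matches → elsewhere allophone [n].
Occurrence 3 (position 5): no conditioning environment matches → elsewhere allophone [n].
Occurrence 4 (position 6): before a front vowel (/i, e/) → [ŋ].

[n], [n], [n], [ŋ]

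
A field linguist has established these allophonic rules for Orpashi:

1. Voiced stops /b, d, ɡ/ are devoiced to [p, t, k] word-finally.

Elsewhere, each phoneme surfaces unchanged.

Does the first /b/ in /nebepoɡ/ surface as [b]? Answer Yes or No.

Yes

/b/ (between /e/ and /e/) is in the target of rule 1 but the environment (word-finally) is not met → [b].
The actual realization is [b], which matches [b].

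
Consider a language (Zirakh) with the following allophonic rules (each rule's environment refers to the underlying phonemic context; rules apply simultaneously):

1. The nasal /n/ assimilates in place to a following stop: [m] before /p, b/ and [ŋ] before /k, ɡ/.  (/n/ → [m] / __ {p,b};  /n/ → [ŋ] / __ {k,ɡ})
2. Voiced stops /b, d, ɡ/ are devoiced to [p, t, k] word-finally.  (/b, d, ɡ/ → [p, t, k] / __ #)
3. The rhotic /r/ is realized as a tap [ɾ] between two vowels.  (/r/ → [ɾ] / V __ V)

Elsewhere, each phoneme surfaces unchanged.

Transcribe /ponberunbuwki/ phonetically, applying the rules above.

[pombeɾumbuwki]

/p/ (word-initial): no rule targets it → [p].
/o/ (between /p/ and /n/): no rule targets it → [o].
/n/ — between /o/ and /b/, before a labial or velar stop — surfaces as [m] (rule 1).
/b/ (between /n/ and /e/): rule 2 targets it, but not word-finally → unchanged [b].
/e/ (between /b/ and /r/): no rule targets it → [e].
Rule 3 applies to /r/ (between /e/ and /u/: between two vowels) → [ɾ].
/u/ — not in any rule's target class → [u].
/n/ meets the environment for rule 1 (before a labial or velar stop) → [m].
/b/ — between /n/ and /u/; rule 2 does not apply here → [b].
/u/ stays [u].
/w/ (between /u/ and /k/): no rule targets it → [w].
/k/ (between /w/ and /i/): no rule targets it → [k].
/i/ stays [i].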